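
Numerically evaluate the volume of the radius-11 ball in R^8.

V = 214358881·π^4/24 ≈ 8.70021e+08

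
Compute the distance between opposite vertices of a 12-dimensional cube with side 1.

Diagonal = √12 · 1 ≈ 3.4641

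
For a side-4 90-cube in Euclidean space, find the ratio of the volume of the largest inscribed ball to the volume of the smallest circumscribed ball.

V_in/V_out = n^(-n/2) = 90^(-90/2) ≈ 1.14574e-88.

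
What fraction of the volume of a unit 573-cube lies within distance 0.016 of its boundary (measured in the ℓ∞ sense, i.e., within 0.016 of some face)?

1 - (1 - 2·0.016)^573 = 1 - 0.968^573 ≈ 0.9999999919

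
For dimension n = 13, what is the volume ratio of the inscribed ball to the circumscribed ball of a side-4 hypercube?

Volume scales as r^n, and r_in/r_out = 1/√13, giving (1/√13)^13 ≈ 5.74603e-08.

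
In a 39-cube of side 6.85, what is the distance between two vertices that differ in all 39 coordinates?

d = √(6.85² + 6.85² + ... + 6.85²) [39 terms] = √(39·6.85²) = 6.85√39 ≈ 42.7782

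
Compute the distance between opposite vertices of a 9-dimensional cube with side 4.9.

d = √(4.9² + 4.9² + ... + 4.9²) [9 terms] = √(9·4.9²) = 4.9√9 = 14.7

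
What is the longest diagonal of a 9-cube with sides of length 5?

Diagonal = √9 · 5 = 15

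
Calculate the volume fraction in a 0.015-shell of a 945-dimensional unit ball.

V(inner)/V(outer) = ((1-0.015)/1)^945 ≈ 6.27e-07, so the shell fraction is 0.999999373.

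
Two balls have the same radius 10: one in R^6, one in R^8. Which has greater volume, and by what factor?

V_6(10) ≈ 5.16771e+06, V_8(10) ≈ 4.05871e+08. The 8-ball is larger by a factor of 78.54.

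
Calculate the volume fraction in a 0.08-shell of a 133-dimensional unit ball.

Shell fraction = 1 - (1-0.08)^133 ≈ 0.999985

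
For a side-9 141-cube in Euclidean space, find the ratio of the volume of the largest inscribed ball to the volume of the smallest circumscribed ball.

Volume scales as r^n, and r_in/r_out = 1/√141, giving (1/√141)^141 ≈ 3.02032e-152.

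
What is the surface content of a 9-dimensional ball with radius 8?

S = n·V_n(r)/r = 9·V_9(8)/8 (volume-to-surface relation), giving 536870912·π^4/105 ≈ 4.98058e+08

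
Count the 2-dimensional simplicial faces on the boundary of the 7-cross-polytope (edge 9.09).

Number of 2-faces = 2^(2+1) · C(7,2+1) = 8 · 35 = 280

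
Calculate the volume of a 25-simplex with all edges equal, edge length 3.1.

V = (3.1^25 / 25!) · √((25+1) / 2^25) ≈ 1.09146e-16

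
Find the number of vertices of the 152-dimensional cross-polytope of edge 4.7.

The vertices are ±e_1, ..., ±e_152, so there are 2·152 = 304.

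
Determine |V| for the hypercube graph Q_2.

Each vertex is a binary string of length 2, so there are 2^2 = 4.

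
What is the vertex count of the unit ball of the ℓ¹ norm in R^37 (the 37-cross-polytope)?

The vertices are ±e_1, ..., ±e_37, so there are 2·37 = 74.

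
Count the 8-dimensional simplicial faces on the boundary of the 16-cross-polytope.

f_8(16-orthoplex) = 2^9 · (16 choose 9) = 5857280.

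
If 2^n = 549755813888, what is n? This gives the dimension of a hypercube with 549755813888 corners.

n = log_2(549755813888) = 39.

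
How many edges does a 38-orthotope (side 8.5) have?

Each of the 2^38 = 274877906944 vertices has degree 38; total edges = 38·2^38/2 = 5222680231936.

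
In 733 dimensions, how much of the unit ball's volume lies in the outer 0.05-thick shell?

1 - (1-0.05)^733 ≈ 1 - 4.692e-17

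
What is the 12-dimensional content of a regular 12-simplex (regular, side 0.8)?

V_12 = √(13) · 0.8^12 / (12! · 2^(12/2)) ≈ 8.08229e-12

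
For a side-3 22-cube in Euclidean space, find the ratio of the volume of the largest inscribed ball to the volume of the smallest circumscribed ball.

The radii are 3/2 and 3√22/2, so the volume ratio is (1/√22)^22 = 22^{-22/2} ≈ 1.7114e-15.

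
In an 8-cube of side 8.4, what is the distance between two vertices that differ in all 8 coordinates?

||(8.4,8.4,...,8.4)|| = √(8)·8.4 ≈ 23.7588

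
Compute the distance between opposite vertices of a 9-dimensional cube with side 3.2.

d = √(3.2² + 3.2² + ... + 3.2²) [9 terms] = √(9·3.2²) = 3.2√9 = 9.6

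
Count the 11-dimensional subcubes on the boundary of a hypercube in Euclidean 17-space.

Choose 11 of 17 axes to span the face (C(17,11) = 12376 ways), then fix each of the remaining 6 coordinates at one of its two extreme values (2^6 = 64 ways): 12376·64 = 792064.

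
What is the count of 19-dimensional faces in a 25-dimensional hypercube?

An n-cube has C(n,k)·2^(n-k) k-faces. Here C(25,19)·2^6 = 177100·64 = 11334400.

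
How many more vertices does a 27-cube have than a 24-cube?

The 27-cube has 2^27 = 134217728 vertices. The 24-cube has 2^24 = 16777216 vertices. Difference: 134217728 - 16777216 = 117440512.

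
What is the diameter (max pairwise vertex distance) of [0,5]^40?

The space diagonal of an n-cube of side s is s√n. Here 5·√40 ≈ 31.6228.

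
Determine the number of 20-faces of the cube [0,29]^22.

Choose 20 of 22 axes to span the face (C(22,20) = 231 ways), then fix each of the remaining 2 coordinates at one of its two extreme values (2^2 = 4 ways): 231·4 = 924.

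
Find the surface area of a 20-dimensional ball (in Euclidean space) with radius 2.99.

S_20(2.99) = 2·π^(20/2)·(2.99)^19 / Γ(20/2) ≈ 5.63013e+08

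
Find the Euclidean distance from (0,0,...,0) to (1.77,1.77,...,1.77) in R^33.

d = √(1.77² + 1.77² + ... + 1.77²) [33 terms] = √(33·1.77²) = 1.77√33 ≈ 10.1679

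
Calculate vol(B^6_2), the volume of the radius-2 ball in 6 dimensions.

V = 32·π^3/3 ≈ 330.734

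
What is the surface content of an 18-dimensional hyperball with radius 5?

S = n·V_n(r)/r = 18·V_18(5)/5 (volume-to-surface relation), giving 152587890625·π^9/4032 ≈ 1.1281e+12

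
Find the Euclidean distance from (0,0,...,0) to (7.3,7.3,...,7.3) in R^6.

||(7.3,7.3,...,7.3)|| = √(6)·7.3 ≈ 17.8813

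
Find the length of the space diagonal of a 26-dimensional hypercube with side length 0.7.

||(0.7,0.7,...,0.7)|| = √(26)·0.7 ≈ 3.56931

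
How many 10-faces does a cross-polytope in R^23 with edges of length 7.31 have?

An n-cross-polytope has 2^(k+1)·C(n,k+1) k-faces. Here 2^11·C(23,11) = 2048·1352078 = 2769055744.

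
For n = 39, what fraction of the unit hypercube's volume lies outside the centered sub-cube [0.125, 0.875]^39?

Shell fraction = 1 - (1-0.25)^39 ≈ 0.999987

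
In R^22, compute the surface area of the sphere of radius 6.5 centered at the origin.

S_22(6.5) = 2·π^(22/2)·(6.5)^21 / Γ(22/2) = 247064529073450392704413·π^11/3805072588800 ≈ 1.91028e+16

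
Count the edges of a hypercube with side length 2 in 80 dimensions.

Each of the 2^80 = 1208925819614629174706176 vertices has degree 80; total edges = 80·2^80/2 = 48357032784585166988247040.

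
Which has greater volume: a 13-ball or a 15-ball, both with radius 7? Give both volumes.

V_13(7) ≈ 8.82299e+10. V_15(7) ≈ 1.81093e+12. The 15-ball is larger.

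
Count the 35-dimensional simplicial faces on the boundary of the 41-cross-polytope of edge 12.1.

Number of 35-faces = 2^(35+1) · C(41,35+1) = 68719476736 · 749398 = 51498238427004928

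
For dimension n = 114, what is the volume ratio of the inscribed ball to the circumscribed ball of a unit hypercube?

The radii are 1/2 and 1√114/2, so the volume ratio is (1/√114)^114 = 114^{-114/2} ≈ 5.70721e-118.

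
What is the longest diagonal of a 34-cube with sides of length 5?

||(5,5,...,5)|| = √(34)·5 ≈ 29.1548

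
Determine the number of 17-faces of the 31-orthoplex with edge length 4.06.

An n-cross-polytope has 2^(k+1)·C(n,k+1) k-faces. Here 2^18·C(31,18) = 262144·206253075 = 54068006092800.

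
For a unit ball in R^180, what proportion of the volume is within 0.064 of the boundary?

V(inner)/V(outer) = ((1-0.064)/1)^180 ≈ 6.755e-06, so the shell fraction is 0.999993.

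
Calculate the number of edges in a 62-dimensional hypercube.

Number of 1-faces = C(62,1)·2^(62-1) = 62·2305843009213693952 = 142962266571249025024.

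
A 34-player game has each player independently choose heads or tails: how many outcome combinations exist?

Each vertex is a binary string of length 34, so there are 2^34 = 17179869184.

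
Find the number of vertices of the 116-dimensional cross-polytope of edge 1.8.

The vertices are ±e_1, ..., ±e_116, so there are 2·116 = 232.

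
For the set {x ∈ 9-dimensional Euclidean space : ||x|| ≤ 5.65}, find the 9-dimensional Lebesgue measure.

The n-ball volume is π^(n/2)·r^n/Γ(n/2+1). With n=9, r=5.65: V ≈ 1.93532e+07.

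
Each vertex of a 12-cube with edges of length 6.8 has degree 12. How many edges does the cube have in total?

Each of the 2^12 = 4096 vertices has degree 12; total edges = 12·2^12/2 = 24576.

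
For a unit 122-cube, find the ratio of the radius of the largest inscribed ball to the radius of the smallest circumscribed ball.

r_in = 1/2 (half the side); r_out = 1√122/2 (half the diagonal). Ratio = 1/√122 ≈ 0.0905357.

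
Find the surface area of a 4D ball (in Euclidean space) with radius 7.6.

The surface area of an n-ball is 2π^(n/2) r^(n-1) / Γ(n/2). For n=4, r=7.6: 8665.04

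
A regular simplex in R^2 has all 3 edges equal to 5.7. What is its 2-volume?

Area = (√3/4) · 5.7² = 14.0686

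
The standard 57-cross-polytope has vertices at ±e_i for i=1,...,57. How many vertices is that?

An n-cross-polytope has 2n vertices; here n = 57, giving 114.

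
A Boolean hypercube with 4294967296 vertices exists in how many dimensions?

Since 2^n = 4294967296, we have n = 32.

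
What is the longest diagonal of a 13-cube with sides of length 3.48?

The space diagonal of an n-cube of side s is s√n. Here 3.48·√13 ≈ 12.5473.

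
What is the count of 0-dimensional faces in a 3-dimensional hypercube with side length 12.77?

An n-cube has C(n,k)·2^(n-k) k-faces. Here C(3,0)·2^3 = 1·8 = 8.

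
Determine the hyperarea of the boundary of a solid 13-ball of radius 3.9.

|∂B_13(3.9)| ≈ 1.46575e+08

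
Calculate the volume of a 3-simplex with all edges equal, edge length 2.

Volume = (√2/12) · 2³ = 0.942809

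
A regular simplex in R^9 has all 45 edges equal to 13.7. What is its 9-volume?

Volume = 13.7^9 · √(10/2^9) / 9! ≈ 6547.67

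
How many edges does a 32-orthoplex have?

f_1(32-orthoplex) = 2^2 · (32 choose 2) = 1984.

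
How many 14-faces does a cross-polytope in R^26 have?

An n-cross-polytope has 2^(k+1)·C(n,k+1) k-faces. Here 2^15·C(26,15) = 32768·7726160 = 253170810880.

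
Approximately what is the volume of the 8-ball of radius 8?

V = 2097152·π^4/3 ≈ 6.80939e+07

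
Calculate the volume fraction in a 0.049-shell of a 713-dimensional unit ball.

1 - (1-0.049)^713 ≈ 1 - 2.771e-16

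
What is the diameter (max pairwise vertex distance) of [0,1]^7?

d = √(1² + 1² + ... + 1²) [7 terms] = √(7·1²) = 1√7 ≈ 2.64575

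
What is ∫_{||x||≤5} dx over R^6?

The n-ball volume is π^(n/2)·r^n/Γ(n/2+1). With n=6, r=5: V = 15625·π^3/6 ≈ 80745.5.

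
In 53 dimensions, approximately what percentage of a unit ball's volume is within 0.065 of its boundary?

1 - (1-0.065)^53 ≈ 0.97162 ≈ 97.16%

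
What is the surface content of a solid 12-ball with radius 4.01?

The surface area of an n-ball is 2π^(n/2) r^(n-1) / Γ(n/2). For n=12, r=4.01: 6.90774e+07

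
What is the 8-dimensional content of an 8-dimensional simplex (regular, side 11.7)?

V_8 = √(9) · 11.7^8 / (8! · 2^(8/2)) ≈ 1632.93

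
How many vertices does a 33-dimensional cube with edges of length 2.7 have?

Each vertex is a binary string of length 33, so there are 2^33 = 8589934592.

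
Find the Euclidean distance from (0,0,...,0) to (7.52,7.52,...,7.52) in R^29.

Diagonal = √29 · 7.52 ≈ 40.4964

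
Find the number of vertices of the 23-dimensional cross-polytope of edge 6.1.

Number of vertices = 2n = 46.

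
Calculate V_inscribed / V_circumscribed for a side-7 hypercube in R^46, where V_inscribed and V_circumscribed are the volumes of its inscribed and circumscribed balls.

The radii are 7/2 and 7√46/2, so the volume ratio is (1/√46)^46 = 46^{-46/2} ≈ 5.70913e-39.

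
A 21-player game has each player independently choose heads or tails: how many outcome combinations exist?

The 21-cube has 2^21 = 2097152 vertices.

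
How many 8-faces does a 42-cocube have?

Number of 8-faces = 2^(8+1) · C(42,8+1) = 512 · 445891810 = 228296606720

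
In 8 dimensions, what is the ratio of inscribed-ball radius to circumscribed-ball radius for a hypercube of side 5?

r_in = 5/2 (half the side); r_out = 5√8/2 (half the diagonal). Ratio = 1/√8 ≈ 0.353553.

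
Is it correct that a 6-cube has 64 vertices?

True. The 6-cube has 2^6 = 64 vertices.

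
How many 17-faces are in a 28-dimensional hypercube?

Choose 17 of 28 axes to span the face (C(28,17) = 21474180 ways), then fix each of the remaining 11 coordinates at one of its two extreme values (2^11 = 2048 ways): 21474180·2048 = 43979120640.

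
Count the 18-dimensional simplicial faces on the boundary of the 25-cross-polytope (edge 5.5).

Number of 18-faces = 2^(18+1) · C(25,18+1) = 524288 · 177100 = 92851404800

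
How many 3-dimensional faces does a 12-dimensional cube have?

An n-cube has C(n,k)·2^(n-k) k-faces. Here C(12,3)·2^9 = 220·512 = 112640.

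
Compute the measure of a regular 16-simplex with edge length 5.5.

For a regular n-simplex with edge a, V = (a^n / n!)·√((n+1)/2^n). With a=5.5, n=16: V ≈ 0.000539719.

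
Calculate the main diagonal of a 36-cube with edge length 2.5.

d = √(2.5² + 2.5² + ... + 2.5²) [36 terms] = √(36·2.5²) = 2.5√36 = 15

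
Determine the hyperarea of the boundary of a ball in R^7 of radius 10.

S_7(10) = 2·π^(7/2)·(10)^6 / Γ(7/2) = 3200000·π^3/3 ≈ 3.30734e+07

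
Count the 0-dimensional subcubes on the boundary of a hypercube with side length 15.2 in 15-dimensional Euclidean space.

An n-cube has C(n,k)·2^(n-k) k-faces. Here C(15,0)·2^15 = 1·32768 = 32768.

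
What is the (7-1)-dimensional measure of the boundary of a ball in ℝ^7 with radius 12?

S_7(12) = 2·π^(7/2)·(12)^6 / Γ(7/2) = 15925248·π^3/5 ≈ 9.87565e+07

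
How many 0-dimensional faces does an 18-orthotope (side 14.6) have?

An n-cube has C(n,k)·2^(n-k) k-faces. Here C(18,0)·2^18 = 1·262144 = 262144.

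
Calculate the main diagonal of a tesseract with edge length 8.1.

||(8.1,8.1,...,8.1)|| = √(4)·8.1 = 16.2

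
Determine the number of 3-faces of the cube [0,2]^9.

Choose 3 of 9 axes to span the face (C(9,3) = 84 ways), then fix each of the remaining 6 coordinates at one of its two extreme values (2^6 = 64 ways): 84·64 = 5376.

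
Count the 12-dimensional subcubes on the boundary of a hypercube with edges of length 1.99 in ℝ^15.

An n-cube has C(n,k)·2^(n-k) k-faces. Here C(15,12)·2^3 = 455·8 = 3640.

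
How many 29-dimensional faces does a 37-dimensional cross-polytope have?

Number of 29-faces = 2^(29+1) · C(37,29+1) = 1073741824 · 10295472 = 11054678884220928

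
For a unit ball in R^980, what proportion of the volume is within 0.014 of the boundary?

V(inner)/V(outer) = ((1-0.014)/1)^980 ≈ 9.986e-07, so the shell fraction is 0.9999990014.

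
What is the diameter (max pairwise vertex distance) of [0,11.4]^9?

Diagonal = √9 · 11.4 = 34.2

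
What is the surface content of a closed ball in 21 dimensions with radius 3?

S = n·V_n(r)/r = 21·V_21(3)/3 (volume-to-surface relation), giving 88159684608·π^10/8083075 ≈ 1.02139e+09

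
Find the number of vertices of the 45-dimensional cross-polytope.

The vertices are ±e_1, ..., ±e_45, so there are 2·45 = 90.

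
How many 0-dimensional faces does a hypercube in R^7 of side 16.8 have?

Choose 0 of 7 axes to span the face (C(7,0) = 1 way), then fix each of the remaining 7 coordinates at one of its two extreme values (2^7 = 128 ways): 1·128 = 128.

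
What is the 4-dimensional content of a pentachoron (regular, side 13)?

V_4 = √(5) · 13^4 / (4! · 2^(4/2)) ≈ 665.254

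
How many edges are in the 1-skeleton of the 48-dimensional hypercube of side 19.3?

An n-cube has n·2^(n-1) edges. With n = 48: 48·140737488355328 = 6755399441055744.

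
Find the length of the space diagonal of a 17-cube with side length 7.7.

d = √(7.7² + 7.7² + ... + 7.7²) [17 terms] = √(17·7.7²) = 7.7√17 ≈ 31.7479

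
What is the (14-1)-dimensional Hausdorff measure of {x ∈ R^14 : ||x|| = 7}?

|∂B_14(7)| = 96889010407·π^7/360 ≈ 8.1287e+11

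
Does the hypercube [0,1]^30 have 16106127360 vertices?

False. The 30-cube has 2^30 = 1073741824 vertices.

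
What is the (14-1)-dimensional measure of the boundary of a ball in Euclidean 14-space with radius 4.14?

|∂B_14(4.14)| ≈ 8.80544e+08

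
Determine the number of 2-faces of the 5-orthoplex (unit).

f_2(5-orthoplex) = 2^3 · (5 choose 3) = 80.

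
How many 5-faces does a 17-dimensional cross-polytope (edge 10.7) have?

Number of 5-faces = 2^(5+1) · C(17,5+1) = 64 · 12376 = 792064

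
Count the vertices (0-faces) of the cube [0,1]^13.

Number of vertices = 2^13 = 8192.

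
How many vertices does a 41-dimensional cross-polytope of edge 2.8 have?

The 41-dimensional cross-polytope has 2n = 2·41 = 82 vertices.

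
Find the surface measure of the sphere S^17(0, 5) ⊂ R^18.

S_18(5) = 2·π^(18/2)·(5)^17 / Γ(18/2) = 152587890625·π^9/4032 ≈ 1.1281e+12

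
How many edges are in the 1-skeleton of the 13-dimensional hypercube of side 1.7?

An n-cube has n·2^(n-1) edges. With n = 13: 13·4096 = 53248.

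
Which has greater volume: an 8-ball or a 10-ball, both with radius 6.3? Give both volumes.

V_8(6.3) ≈ 1.00719e+07. V_10(6.3) ≈ 2.51173e+08. The 10-ball is larger.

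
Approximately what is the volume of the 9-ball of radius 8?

V_9(8) = π^(9/2) · (8)^9 / Γ(9/2 + 1) = 4294967296·π^4/945 ≈ 4.42718e+08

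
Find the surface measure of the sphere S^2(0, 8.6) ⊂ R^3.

|∂B_3(8.6)| = 4πr² = 4π·(8.6)² ≈ 929.409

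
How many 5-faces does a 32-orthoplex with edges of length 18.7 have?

f_5(32-orthoplex) = 2^6 · (32 choose 6) = 57996288.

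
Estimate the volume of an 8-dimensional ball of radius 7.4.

The n-ball volume is π^(n/2)·r^n/Γ(n/2+1). With n=8, r=7.4: V ≈ 3.64957e+07.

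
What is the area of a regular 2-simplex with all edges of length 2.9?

Area = (√3/4) · 2.9² = 3.64164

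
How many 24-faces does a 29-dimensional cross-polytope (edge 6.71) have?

Number of 24-faces = 2^(24+1) · C(29,24+1) = 33554432 · 23751 = 796951314432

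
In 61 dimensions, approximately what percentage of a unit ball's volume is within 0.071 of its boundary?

1 - (1-0.071)^61 ≈ 0.988807 ≈ 98.88%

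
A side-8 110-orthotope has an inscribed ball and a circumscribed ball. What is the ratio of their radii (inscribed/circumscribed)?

Ratio = (s/2)/(s√110/2) = 110^(-1/2) ≈ 0.0953463.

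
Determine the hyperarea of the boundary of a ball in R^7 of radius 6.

The surface area of an n-ball is 2π^(n/2) r^(n-1) / Γ(n/2). For n=7, r=6: 248832·π^3/5 ≈ 1.54307e+06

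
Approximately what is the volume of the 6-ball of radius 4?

V = 2048·π^3/3 ≈ 21167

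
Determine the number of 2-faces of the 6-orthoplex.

f_2(6-orthoplex) = 2^3 · (6 choose 3) = 160.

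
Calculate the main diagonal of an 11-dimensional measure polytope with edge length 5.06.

The space diagonal of an n-cube of side s is s√n. Here 5.06·√11 ≈ 16.7821.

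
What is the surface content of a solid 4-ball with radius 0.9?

|∂B_4(0.9)| ≈ 14.3899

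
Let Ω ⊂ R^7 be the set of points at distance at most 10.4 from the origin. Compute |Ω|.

The n-ball volume is π^(n/2)·r^n/Γ(n/2+1). With n=7, r=10.4: V ≈ 6.21747e+07.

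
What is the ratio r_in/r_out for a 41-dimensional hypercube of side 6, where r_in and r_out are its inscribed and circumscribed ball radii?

r_in = 6/2 (half the side); r_out = 6√41/2 (half the diagonal). Ratio = 1/√41 ≈ 0.156174.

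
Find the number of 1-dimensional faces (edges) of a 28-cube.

An n-cube has n·2^(n-1) edges. With n = 28: 28·134217728 = 3758096384.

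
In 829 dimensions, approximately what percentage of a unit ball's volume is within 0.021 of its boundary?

1 - (1-0.021)^829 ≈ 0.9999999772 ≈ 99.999998%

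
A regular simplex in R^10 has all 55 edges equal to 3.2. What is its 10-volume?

For a regular n-simplex with edge a, V = (a^n / n!)·√((n+1)/2^n). With a=3.2, n=10: V ≈ 0.00321576.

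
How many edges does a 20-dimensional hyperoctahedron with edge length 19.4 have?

Each 1-face is the convex hull of 2 vertices, one chosen as ±e_i from each of 2 distinct axes: 2^2·C(20,2) = 760.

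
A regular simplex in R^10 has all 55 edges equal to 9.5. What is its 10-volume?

V_10 = √(11) · 9.5^10 / (10! · 2^(10/2)) ≈ 171.009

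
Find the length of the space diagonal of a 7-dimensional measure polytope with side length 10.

d = √(10² + 10² + ... + 10²) [7 terms] = √(7·10²) = 10√7 ≈ 26.4575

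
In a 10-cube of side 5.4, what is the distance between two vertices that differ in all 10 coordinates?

d = √(5.4² + 5.4² + ... + 5.4²) [10 terms] = √(10·5.4²) = 5.4√10 ≈ 17.0763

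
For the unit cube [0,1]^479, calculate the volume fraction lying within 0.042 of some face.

The inner cube has side 1-2·0.042 = 0.916 and volume (0.916)^479 ≈ 5.597e-19, so the shell holds 1 - 5.597e-19 of the volume.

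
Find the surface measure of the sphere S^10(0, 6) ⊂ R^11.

S_11(6) = 2·π^(11/2)·(6)^10 / Γ(11/2) = 143327232·π^5/35 ≈ 1.25317e+09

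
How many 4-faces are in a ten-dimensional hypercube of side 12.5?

Number of 4-faces = C(10,4) · 2^(10-4) = 210 · 64 = 13440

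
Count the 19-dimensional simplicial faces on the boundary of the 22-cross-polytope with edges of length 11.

Number of 19-faces = 2^(19+1) · C(22,19+1) = 1048576 · 231 = 242221056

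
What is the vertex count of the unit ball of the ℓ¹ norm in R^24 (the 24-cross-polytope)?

An n-cross-polytope has 2n vertices; here n = 24, giving 48.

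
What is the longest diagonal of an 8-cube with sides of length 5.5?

d = √(5.5² + 5.5² + ... + 5.5²) [8 terms] = √(8·5.5²) = 5.5√8 ≈ 15.5563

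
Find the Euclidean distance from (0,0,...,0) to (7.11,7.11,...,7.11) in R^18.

The space diagonal of an n-cube of side s is s√n. Here 7.11·√18 ≈ 30.1652.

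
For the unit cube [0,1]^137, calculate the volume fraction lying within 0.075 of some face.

Shell fraction = 1 - (1-0.15)^137 ≈ 1 - 2.14e-10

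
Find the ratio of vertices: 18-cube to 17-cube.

The 18-cube has 2^18 = 262144 vertices. The 17-cube has 2^17 = 131072 vertices. Ratio: 262144/131072 = 2.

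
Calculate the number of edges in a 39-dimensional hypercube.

Number of 1-faces = C(39,1)·2^(39-1) = 39·274877906944 = 10720238370816.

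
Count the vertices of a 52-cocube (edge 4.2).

Number of vertices = 2n = 104.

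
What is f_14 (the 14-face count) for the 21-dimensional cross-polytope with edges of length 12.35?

An n-cross-polytope has 2^(k+1)·C(n,k+1) k-faces. Here 2^15·C(21,15) = 32768·54264 = 1778122752.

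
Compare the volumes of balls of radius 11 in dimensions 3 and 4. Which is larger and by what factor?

V_3(11) ≈ 5575.28, V_4(11) ≈ 72250.4. The 4-ball is larger by a factor of 12.96.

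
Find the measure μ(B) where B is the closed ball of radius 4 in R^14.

V_14(4) = π^(14/2) · (4)^14 / Γ(14/2 + 1) = 16777216·π^7/315 ≈ 1.60864e+08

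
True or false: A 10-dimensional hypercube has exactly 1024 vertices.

True. The 10-cube has 2^10 = 1024 vertices.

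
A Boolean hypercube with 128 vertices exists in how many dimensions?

Since 2^n = 128, we have n = 7.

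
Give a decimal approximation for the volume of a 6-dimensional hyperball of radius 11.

Volume = π^{6/2}·(11)^6/Γ(4) = 1771561·π^3/6 ≈ 9.15492e+06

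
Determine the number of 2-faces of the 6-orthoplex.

Number of 2-faces = 2^(2+1) · C(6,2+1) = 8 · 20 = 160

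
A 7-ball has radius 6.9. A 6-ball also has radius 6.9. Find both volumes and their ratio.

V_7(6.9) ≈ 3.51823e+06. V_6(6.9) ≈ 557690. Ratio V_7/V_6 ≈ 6.309.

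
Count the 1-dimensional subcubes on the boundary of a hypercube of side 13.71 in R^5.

Choose 1 of 5 axes to span the face (C(5,1) = 5 ways), then fix each of the remaining 4 coordinates at one of its two extreme values (2^4 = 16 ways): 5·16 = 80.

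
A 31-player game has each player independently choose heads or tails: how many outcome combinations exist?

Number of vertices = 2^31 = 2147483648.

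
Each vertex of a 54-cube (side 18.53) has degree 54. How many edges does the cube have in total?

Number of 1-faces = C(54,1)·2^(54-1) = 54·9007199254740992 = 486388759756013568.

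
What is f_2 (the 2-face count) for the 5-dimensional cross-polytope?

f_2(5-orthoplex) = 2^3 · (5 choose 3) = 80.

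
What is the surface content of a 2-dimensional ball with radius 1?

The surface area of an n-ball is 2π^(n/2) r^(n-1) / Γ(n/2). For n=2, r=1: 2πr = 2π·1 ≈ 6.28319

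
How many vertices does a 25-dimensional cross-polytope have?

Number of vertices = 2n = 50.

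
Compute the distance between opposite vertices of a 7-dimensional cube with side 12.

The space diagonal of an n-cube of side s is s√n. Here 12·√7 ≈ 31.749.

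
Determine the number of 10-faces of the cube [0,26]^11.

An n-cube has C(n,k)·2^(n-k) k-faces. Here C(11,10)·2^1 = 11·2 = 22.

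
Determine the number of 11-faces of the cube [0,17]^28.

An n-cube has C(n,k)·2^(n-k) k-faces. Here C(28,11)·2^17 = 21474180·131072 = 2814663720960.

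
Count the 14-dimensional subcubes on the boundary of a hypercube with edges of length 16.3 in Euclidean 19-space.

Choose 14 of 19 axes to span the face (C(19,14) = 11628 ways), then fix each of the remaining 5 coordinates at one of its two extreme values (2^5 = 32 ways): 11628·32 = 372096.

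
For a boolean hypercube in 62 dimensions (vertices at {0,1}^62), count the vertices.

The 62-cube has 2^62 = 4611686018427387904 vertices.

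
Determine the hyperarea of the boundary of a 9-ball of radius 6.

The surface area of an n-ball is 2π^(n/2) r^(n-1) / Γ(n/2). For n=9, r=6: 17915904·π^4/35 ≈ 4.98621e+07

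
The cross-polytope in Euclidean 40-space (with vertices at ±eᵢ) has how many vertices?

Number of vertices = 2n = 80.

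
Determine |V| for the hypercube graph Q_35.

An n-cube has 2^n vertices; for n = 35 that is 2^35 = 34359738368.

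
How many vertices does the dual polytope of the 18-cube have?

Number of vertices = 2n = 36.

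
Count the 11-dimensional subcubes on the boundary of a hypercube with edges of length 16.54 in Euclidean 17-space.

Choose 11 of 17 axes to span the face (C(17,11) = 12376 ways), then fix each of the remaining 6 coordinates at one of its two extreme values (2^6 = 64 ways): 12376·64 = 792064.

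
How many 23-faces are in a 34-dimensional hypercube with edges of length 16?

An n-cube has C(n,k)·2^(n-k) k-faces. Here C(34,23)·2^11 = 286097760·2048 = 585928212480.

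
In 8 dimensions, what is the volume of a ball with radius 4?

The n-ball volume is π^(n/2)·r^n/Γ(n/2+1). With n=8, r=4: V = 8192·π^4/3 ≈ 265992.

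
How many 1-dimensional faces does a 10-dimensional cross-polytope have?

Each 1-face is the convex hull of 2 vertices, one chosen as ±e_i from each of 2 distinct axes: 2^2·C(10,2) = 180.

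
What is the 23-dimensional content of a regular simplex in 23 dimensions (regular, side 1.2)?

For a regular n-simplex with edge a, V = (a^n / n!)·√((n+1)/2^n). With a=1.2, n=23: V ≈ 4.33446e-24.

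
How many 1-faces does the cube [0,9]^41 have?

Each of the 2^41 = 2199023255552 vertices has degree 41; total edges = 41·2^41/2 = 45079976738816.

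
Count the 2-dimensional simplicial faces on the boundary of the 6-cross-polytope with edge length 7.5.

Each 2-face is the convex hull of 3 vertices, one chosen as ±e_i from each of 3 distinct axes: 2^3·C(6,3) = 160.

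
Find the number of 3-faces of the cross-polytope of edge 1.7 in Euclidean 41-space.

f_3(41-orthoplex) = 2^4 · (41 choose 4) = 1620320.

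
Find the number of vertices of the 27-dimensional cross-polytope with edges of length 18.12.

The vertices are ±e_1, ..., ±e_27, so there are 2·27 = 54.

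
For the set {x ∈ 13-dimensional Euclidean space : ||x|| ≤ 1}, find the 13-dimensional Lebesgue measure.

V = 128·π^6/135135 ≈ 0.910629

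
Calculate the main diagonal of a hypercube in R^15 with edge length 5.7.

Diagonal = √15 · 5.7 ≈ 22.076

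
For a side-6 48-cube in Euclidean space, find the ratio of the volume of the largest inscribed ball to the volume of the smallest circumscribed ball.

V_in/V_out = n^(-n/2) = 48^(-48/2) ≈ 4.469e-41.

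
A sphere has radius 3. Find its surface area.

The surface area of an n-ball is 2π^(n/2) r^(n-1) / Γ(n/2). For n=3, r=3: 4πr² = 4π·(3)² ≈ 113.097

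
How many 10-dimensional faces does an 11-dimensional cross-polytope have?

Number of 10-faces = 2^(10+1) · C(11,10+1) = 2048 · 1 = 2048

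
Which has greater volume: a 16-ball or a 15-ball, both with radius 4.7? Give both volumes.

V_16(4.7) ≈ 1.33427e+10. V_15(4.7) ≈ 4.60148e+09. The 16-ball is larger.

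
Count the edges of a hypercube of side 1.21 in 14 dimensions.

An n-cube has n·2^(n-1) edges. With n = 14: 14·8192 = 114688.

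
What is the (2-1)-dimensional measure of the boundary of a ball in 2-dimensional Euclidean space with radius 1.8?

S_2(1.8) = 2·π^(2/2)·(1.8)^1 / Γ(2/2) = 2πr = 2π·1.8 ≈ 11.3097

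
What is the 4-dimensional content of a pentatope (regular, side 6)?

V_4 = √(5) · 6^4 / (4! · 2^(4/2)) ≈ 30.1869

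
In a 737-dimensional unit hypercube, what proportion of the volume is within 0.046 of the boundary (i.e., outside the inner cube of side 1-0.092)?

The inner cube has side 1-2·0.046 = 0.908 and volume (0.908)^737 ≈ 1.286e-31, so the shell holds 1 - 1.286e-31 of the volume.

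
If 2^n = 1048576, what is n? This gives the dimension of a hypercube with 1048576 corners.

2^n = 1048576 ⇒ n = log_2(1048576) = 20.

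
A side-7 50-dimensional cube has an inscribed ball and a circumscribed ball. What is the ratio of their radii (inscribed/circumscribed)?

For an n-cube of any side s, the inradius is s/2 and the circumradius is s√n/2, so the ratio is 1/√50 ≈ 0.141421.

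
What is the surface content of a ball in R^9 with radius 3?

|∂B_9(3)| = 69984·π^4/35 ≈ 194774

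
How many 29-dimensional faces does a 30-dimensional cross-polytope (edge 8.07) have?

f_29(30-orthoplex) = 2^30 · (30 choose 30) = 1073741824.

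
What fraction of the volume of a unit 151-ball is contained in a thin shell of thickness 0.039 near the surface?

Shell fraction = 1 - (1-0.039)^151 ≈ 0.997538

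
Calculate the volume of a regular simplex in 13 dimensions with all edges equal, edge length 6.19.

Volume = 6.19^13 · √(14/2^13) / 13! ≈ 0.130037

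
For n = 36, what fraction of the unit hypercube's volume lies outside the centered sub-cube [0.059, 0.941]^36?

The inner cube has side 1-2·0.059 = 0.882 and volume (0.882)^36 ≈ 0.01089, so the shell holds 0.989114 of the volume.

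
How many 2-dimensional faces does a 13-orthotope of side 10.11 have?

Number of 2-faces = C(13,2) · 2^(13-2) = 78 · 2048 = 159744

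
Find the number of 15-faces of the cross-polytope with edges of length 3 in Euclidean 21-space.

An n-cross-polytope has 2^(k+1)·C(n,k+1) k-faces. Here 2^16·C(21,16) = 65536·20349 = 1333592064.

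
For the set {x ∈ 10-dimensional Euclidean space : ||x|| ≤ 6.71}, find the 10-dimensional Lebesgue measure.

The n-ball volume is π^(n/2)·r^n/Γ(n/2+1). With n=10, r=6.71: V ≈ 4.71838e+08.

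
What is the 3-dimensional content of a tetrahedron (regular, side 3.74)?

Volume = (√2/12) · 3.74³ = 6.16522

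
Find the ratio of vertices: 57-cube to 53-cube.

The 57-cube has 2^57 = 144115188075855872 vertices. The 53-cube has 2^53 = 9007199254740992 vertices. Ratio: 144115188075855872/9007199254740992 = 16.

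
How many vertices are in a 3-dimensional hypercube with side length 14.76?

Number of 0-faces = C(3,0) · 2^(3-0) = 1 · 8 = 8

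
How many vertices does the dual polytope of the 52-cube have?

Number of vertices = 2n = 104.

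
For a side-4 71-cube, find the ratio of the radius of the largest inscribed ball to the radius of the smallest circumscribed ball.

Ratio = (s/2)/(s√71/2) = 71^(-1/2) ≈ 0.118678.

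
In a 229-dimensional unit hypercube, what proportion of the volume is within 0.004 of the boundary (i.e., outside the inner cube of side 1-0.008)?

Shell fraction = 1 - (1-0.008)^229 ≈ 0.841082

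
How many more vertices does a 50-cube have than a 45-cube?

The 50-cube has 2^50 = 1125899906842624 vertices. The 45-cube has 2^45 = 35184372088832 vertices. Difference: 1125899906842624 - 35184372088832 = 1090715534753792.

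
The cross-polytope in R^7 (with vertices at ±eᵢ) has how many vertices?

The 7-dimensional cross-polytope has 2n = 2·7 = 14 vertices.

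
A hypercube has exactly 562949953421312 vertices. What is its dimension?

Since 2^n = 562949953421312, we have n = 49.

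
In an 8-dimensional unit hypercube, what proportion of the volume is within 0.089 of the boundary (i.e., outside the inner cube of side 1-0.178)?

1 - (1 - 2·0.089)^8 = 1 - 0.822^8 ≈ 0.791563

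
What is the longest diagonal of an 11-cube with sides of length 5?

||(5,5,...,5)|| = √(11)·5 ≈ 16.5831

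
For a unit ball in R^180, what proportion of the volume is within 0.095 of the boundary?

1 - (1-0.095)^180 ≈ 0.9999999843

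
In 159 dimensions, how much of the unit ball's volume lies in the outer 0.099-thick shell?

V(inner)/V(outer) = ((1-0.099)/1)^159 ≈ 6.328e-08, so the shell fraction is 0.9999999367.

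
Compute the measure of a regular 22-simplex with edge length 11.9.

V = (11.9^22 / 22!) · √((22+1) / 2^22) ≈ 0.956755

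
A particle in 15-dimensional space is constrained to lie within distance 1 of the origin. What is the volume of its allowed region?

The n-ball volume is π^(n/2)·r^n/Γ(n/2+1). With n=15, r=1: V = 256·π^7/2027025 ≈ 0.381443.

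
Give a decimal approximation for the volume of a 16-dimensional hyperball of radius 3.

Volume = π^{16/2}·(3)^16/Γ(9) = 4782969·π^8/4480 ≈ 1.01302e+07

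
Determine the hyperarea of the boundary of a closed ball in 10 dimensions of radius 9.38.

S_10(9.38) = 2·π^(10/2)·(9.38)^9 / Γ(10/2) ≈ 1.43349e+10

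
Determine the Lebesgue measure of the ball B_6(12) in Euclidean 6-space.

V = 497664·π^3 ≈ 1.54307e+07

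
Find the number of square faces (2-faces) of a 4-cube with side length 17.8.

Number of 2-faces = C(4,2) · 2^(4-2) = 6 · 4 = 24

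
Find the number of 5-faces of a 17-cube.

f_5(17-cube) = (17 choose 5) · 2^12 = 25346048.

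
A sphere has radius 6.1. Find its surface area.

|∂B_3(6.1)| = 4πr² = 4π·(6.1)² ≈ 467.595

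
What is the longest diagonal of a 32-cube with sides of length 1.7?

The space diagonal of an n-cube of side s is s√n. Here 1.7·√32 ≈ 9.61665.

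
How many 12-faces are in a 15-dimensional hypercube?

f_12(15-cube) = (15 choose 12) · 2^3 = 3640.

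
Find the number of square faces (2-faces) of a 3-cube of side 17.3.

Choose 2 of 3 axes to span the face (C(3,2) = 3 ways), then fix each of the remaining 1 coordinate at one of its two extreme values (2^1 = 2 ways): 3·2 = 6.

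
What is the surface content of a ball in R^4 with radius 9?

S = n·V_n(r)/r = 4·V_4(9)/9 (volume-to-surface relation), giving 1458·π^2 ≈ 14389.9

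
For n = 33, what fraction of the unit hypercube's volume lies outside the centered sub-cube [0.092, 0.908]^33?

Shell fraction = 1 - (1-0.184)^33 ≈ 0.998782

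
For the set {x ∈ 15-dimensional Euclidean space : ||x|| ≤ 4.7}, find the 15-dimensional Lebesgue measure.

V_15(4.7) = π^(15/2) · (4.7)^15 / Γ(15/2 + 1) ≈ 4.60148e+09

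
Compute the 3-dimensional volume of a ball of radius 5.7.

Volume = π^{3/2}·(5.7)^3/Γ(5/2) ≈ 775.735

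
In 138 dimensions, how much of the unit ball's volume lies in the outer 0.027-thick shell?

V(inner)/V(outer) = ((1-0.027)/1)^138 ≈ 0.02289, so the shell fraction is 0.977114.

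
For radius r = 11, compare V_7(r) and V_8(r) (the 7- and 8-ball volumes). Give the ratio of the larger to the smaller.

V_7(11) ≈ 9.20723e+07, V_8(11) ≈ 8.70021e+08. The 8-ball is larger by a factor of 9.449.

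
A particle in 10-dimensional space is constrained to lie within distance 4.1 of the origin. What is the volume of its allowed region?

V_10(4.1) = π^(10/2) · (4.1)^10 / Γ(10/2 + 1) ≈ 3.423e+06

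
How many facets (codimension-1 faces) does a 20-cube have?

An n-cube has C(n,k)·2^(n-k) k-faces. Here C(20,19)·2^1 = 20·2 = 40.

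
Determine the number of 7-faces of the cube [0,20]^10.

Number of 7-faces = C(10,7) · 2^(10-7) = 120 · 8 = 960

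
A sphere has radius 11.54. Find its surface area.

The surface area of an n-ball is 2π^(n/2) r^(n-1) / Γ(n/2). For n=3, r=11.54: 4πr² = 4π·(11.54)² ≈ 1673.48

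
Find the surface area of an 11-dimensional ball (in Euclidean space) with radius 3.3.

S = n·V_n(r)/r = 11·V_11(3.3)/3.3 (volume-to-surface relation), giving 3.17422e+06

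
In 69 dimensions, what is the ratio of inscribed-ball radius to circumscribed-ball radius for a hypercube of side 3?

r_in / r_out = (3/2) / (3√69/2) = 1/√69 ≈ 0.120386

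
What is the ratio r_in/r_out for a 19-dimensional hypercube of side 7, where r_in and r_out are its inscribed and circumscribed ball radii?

r_in / r_out = (7/2) / (7√19/2) = 1/√19 ≈ 0.229416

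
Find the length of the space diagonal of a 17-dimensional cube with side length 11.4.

||(11.4,11.4,...,11.4)|| = √(17)·11.4 ≈ 47.0034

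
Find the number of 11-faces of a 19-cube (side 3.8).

Number of 11-faces = C(19,11) · 2^(19-11) = 75582 · 256 = 19348992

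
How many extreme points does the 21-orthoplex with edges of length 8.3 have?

Number of vertices = 2n = 42.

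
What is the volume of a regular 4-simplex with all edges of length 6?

V_4 = √(5) · 6^4 / (4! · 2^(4/2)) ≈ 30.1869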